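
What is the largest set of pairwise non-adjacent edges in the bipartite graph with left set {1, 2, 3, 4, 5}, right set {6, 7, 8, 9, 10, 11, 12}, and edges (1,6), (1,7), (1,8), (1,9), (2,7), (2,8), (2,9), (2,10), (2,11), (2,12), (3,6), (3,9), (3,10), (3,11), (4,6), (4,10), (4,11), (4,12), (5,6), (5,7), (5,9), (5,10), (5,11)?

Step 1: List the neighbors of each left vertex:
  1: 6, 7, 8, 9
  2: 7, 8, 9, 10, 11, 12
  3: 6, 9, 10, 11
  4: 6, 10, 11, 12
  5: 6, 7, 9, 10, 11

Step 2: Greedily match left vertices, then look for augmenting paths:
  Match 1 -- 6
  Match 2 -- 7
  Match 3 -- 9
  Match 4 -- 10
  Match 5 -- 11
  No augmenting path remains.

Step 3: Verify this is maximum:
  Matching size 5 = min(|L|, |R|) = min(5, 7), which is an upper bound, so this matching is maximum.

Maximum matching: {(1,6), (2,7), (3,9), (4,10), (5,11)}
Size: 5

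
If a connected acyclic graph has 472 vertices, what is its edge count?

A tree on n vertices always has exactly n - 1 edges.
For n = 472: edges = 472 - 1 = 471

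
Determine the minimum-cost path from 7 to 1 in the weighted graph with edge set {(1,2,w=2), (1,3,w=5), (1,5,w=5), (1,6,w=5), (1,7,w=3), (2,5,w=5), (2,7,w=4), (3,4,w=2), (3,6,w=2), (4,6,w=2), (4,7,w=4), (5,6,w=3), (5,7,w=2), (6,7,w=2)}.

Step 1: Build adjacency list with weights:
  1: 2(w=2), 3(w=5), 5(w=5), 6(w=5), 7(w=3)
  2: 1(w=2), 5(w=5), 7(w=4)
  3: 1(w=5), 4(w=2), 6(w=2)
  4: 3(w=2), 6(w=2), 7(w=4)
  5: 1(w=5), 2(w=5), 6(w=3), 7(w=2)
  6: 1(w=5), 3(w=2), 4(w=2), 5(w=3), 7(w=2)
  7: 1(w=3), 2(w=4), 4(w=4), 5(w=2), 6(w=2)

Step 2: Apply Dijkstra's algorithm from vertex 7:
  Visit vertex 7 (distance=0)
    Update dist[1] = 3
    Update dist[2] = 4
    Update dist[4] = 4
    Update dist[5] = 2
    Update dist[6] = 2
  Visit vertex 5 (distance=2)
  Visit vertex 6 (distance=2)
    Update dist[3] = 4
  Visit vertex 1 (distance=3)

Step 3: Shortest path: 7 -> 1
Total weight: 3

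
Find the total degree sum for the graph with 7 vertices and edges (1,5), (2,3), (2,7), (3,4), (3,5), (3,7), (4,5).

Step 1: Count edges incident to each vertex:
  deg(1) = 1 (neighbors: 5)
  deg(2) = 2 (neighbors: 3, 7)
  deg(3) = 4 (neighbors: 2, 4, 5, 7)
  deg(4) = 2 (neighbors: 3, 5)
  deg(5) = 3 (neighbors: 1, 3, 4)
  deg(6) = 0 (neighbors: none)
  deg(7) = 2 (neighbors: 2, 3)

Step 2: Sum all degrees:
  1 + 2 + 4 + 2 + 3 + 0 + 2 = 14

Verification: sum of degrees = 2 * |E| = 2 * 7 = 14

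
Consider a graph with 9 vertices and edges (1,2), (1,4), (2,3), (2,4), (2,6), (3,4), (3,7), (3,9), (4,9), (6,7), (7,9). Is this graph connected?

Step 1: Build adjacency list from edges:
  1: 2, 4
  2: 1, 3, 4, 6
  3: 2, 4, 7, 9
  4: 1, 2, 3, 9
  5: (none)
  6: 2, 7
  7: 3, 6, 9
  8: (none)
  9: 3, 4, 7

Step 2: Run BFS/DFS from vertex 1:
  Visited: {1, 2, 4, 3, 6, 9, 7}
  Reached 7 of 9 vertices

Step 3: Only 7 of 9 vertices reached. Graph is disconnected.
Connected components: {1, 2, 3, 4, 6, 7, 9}, {5}, {8}
Answer: No, the graph is not connected (3 components).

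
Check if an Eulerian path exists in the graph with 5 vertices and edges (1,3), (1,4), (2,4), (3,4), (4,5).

Step 1: Find the degree of each vertex:
  deg(1) = 2
  deg(2) = 1
  deg(3) = 2
  deg(4) = 4
  deg(5) = 1

Step 2: Count vertices with odd degree:
  Odd-degree vertices: 2, 5 (2 total)

Step 3: Apply Euler's theorem:
  - Eulerian circuit exists iff graph is connected and all vertices have even degree
  - Eulerian path exists iff graph is connected and has 0 or 2 odd-degree vertices

Graph is connected with exactly 2 odd-degree vertices (2, 5).
Eulerian path exists (starting and ending at the odd-degree vertices), but no Eulerian circuit.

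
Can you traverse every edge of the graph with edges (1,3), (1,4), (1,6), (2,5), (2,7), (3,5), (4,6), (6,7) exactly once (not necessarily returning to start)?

Step 1: Find the degree of each vertex:
  deg(1) = 3
  deg(2) = 2
  deg(3) = 2
  deg(4) = 2
  deg(5) = 2
  deg(6) = 3
  deg(7) = 2

Step 2: Count vertices with odd degree:
  Odd-degree vertices: 1, 6 (2 total)

Step 3: Apply Euler's theorem:
  - Eulerian circuit exists iff graph is connected and all vertices have even degree
  - Eulerian path exists iff graph is connected and has 0 or 2 odd-degree vertices

Graph is connected with exactly 2 odd-degree vertices (1, 6).
Eulerian path exists (starting and ending at the odd-degree vertices), but no Eulerian circuit.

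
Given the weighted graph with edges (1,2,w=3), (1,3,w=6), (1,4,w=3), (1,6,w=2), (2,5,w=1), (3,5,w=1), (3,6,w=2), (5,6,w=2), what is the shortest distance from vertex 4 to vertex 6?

Step 1: Build adjacency list with weights:
  1: 2(w=3), 3(w=6), 4(w=3), 6(w=2)
  2: 1(w=3), 5(w=1)
  3: 1(w=6), 5(w=1), 6(w=2)
  4: 1(w=3)
  5: 2(w=1), 3(w=1), 6(w=2)
  6: 1(w=2), 3(w=2), 5(w=2)

Step 2: Apply Dijkstra's algorithm from vertex 4:
  Visit vertex 4 (distance=0)
    Update dist[1] = 3
  Visit vertex 1 (distance=3)
    Update dist[2] = 6
    Update dist[3] = 9
    Update dist[6] = 5
  Visit vertex 6 (distance=5)
    Update dist[3] = 7
    Update dist[5] = 7

Step 3: Shortest path: 4 -> 1 -> 6
Total weight: 3 + 2 = 5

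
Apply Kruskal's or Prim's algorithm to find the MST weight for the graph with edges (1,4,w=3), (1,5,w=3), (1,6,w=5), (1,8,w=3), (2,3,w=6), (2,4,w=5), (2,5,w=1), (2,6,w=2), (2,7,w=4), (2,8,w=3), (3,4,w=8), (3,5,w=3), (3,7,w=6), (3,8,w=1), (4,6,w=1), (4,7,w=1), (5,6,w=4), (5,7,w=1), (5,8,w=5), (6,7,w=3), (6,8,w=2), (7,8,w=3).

Apply Kruskal's algorithm (sort edges by weight, add if no cycle):

Sorted edges by weight:
  (2,5) w=1
  (3,8) w=1
  (4,7) w=1
  (4,6) w=1
  (5,7) w=1
  (2,6) w=2
  (6,8) w=2
  (1,5) w=3
  (1,4) w=3
  (1,8) w=3
  (2,8) w=3
  (3,5) w=3
  (6,7) w=3
  (7,8) w=3
  (2,7) w=4
  (5,6) w=4
  (1,6) w=5
  (2,4) w=5
  (5,8) w=5
  (2,3) w=6
  (3,7) w=6
  (3,4) w=8

Add edge (2,5) w=1 -- no cycle. Running total: 1
Add edge (3,8) w=1 -- no cycle. Running total: 2
Add edge (4,7) w=1 -- no cycle. Running total: 3
Add edge (4,6) w=1 -- no cycle. Running total: 4
Add edge (5,7) w=1 -- no cycle. Running total: 5
Skip edge (2,6) w=2 -- would create cycle
Add edge (6,8) w=2 -- no cycle. Running total: 7
Add edge (1,5) w=3 -- no cycle. Running total: 10

MST edges: (2,5,w=1), (3,8,w=1), (4,7,w=1), (4,6,w=1), (5,7,w=1), (6,8,w=2), (1,5,w=3)
Total MST weight: 1 + 1 + 1 + 1 + 1 + 2 + 3 = 10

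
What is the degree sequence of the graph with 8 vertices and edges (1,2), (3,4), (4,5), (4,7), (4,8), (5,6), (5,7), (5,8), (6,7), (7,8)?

Step 1: Count edges incident to each vertex:
  deg(1) = 1 (neighbors: 2)
  deg(2) = 1 (neighbors: 1)
  deg(3) = 1 (neighbors: 4)
  deg(4) = 4 (neighbors: 3, 5, 7, 8)
  deg(5) = 4 (neighbors: 4, 6, 7, 8)
  deg(6) = 2 (neighbors: 5, 7)
  deg(7) = 4 (neighbors: 4, 5, 6, 8)
  deg(8) = 3 (neighbors: 4, 5, 7)

Step 2: Sort degrees in non-increasing order:
  Degrees: [1, 1, 1, 4, 4, 2, 4, 3] -> sorted: [4, 4, 4, 3, 2, 1, 1, 1]

Degree sequence: [4, 4, 4, 3, 2, 1, 1, 1]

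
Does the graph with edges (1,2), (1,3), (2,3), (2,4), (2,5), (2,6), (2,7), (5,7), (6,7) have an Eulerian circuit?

Step 1: Find the degree of each vertex:
  deg(1) = 2
  deg(2) = 6
  deg(3) = 2
  deg(4) = 1
  deg(5) = 2
  deg(6) = 2
  deg(7) = 3

Step 2: Count vertices with odd degree:
  Odd-degree vertices: 4, 7 (2 total)

Step 3: Apply Euler's theorem:
  - Eulerian circuit exists iff graph is connected and all vertices have even degree
  - Eulerian path exists iff graph is connected and has 0 or 2 odd-degree vertices

Graph is connected with exactly 2 odd-degree vertices (4, 7).
Eulerian path exists (starting and ending at the odd-degree vertices), but no Eulerian circuit.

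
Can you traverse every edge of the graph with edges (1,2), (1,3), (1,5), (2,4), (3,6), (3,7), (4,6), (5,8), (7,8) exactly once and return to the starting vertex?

Step 1: Find the degree of each vertex:
  deg(1) = 3
  deg(2) = 2
  deg(3) = 3
  deg(4) = 2
  deg(5) = 2
  deg(6) = 2
  deg(7) = 2
  deg(8) = 2

Step 2: Count vertices with odd degree:
  Odd-degree vertices: 1, 3 (2 total)

Step 3: Apply Euler's theorem:
  - Eulerian circuit exists iff graph is connected and all vertices have even degree
  - Eulerian path exists iff graph is connected and has 0 or 2 odd-degree vertices

Graph is connected with exactly 2 odd-degree vertices (1, 3).
Eulerian path exists (starting and ending at the odd-degree vertices), but no Eulerian circuit.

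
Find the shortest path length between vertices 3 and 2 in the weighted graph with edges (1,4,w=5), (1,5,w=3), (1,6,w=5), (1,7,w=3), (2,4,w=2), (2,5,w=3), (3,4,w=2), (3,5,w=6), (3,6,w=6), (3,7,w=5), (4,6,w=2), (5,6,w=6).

Step 1: Build adjacency list with weights:
  1: 4(w=5), 5(w=3), 6(w=5), 7(w=3)
  2: 4(w=2), 5(w=3)
  3: 4(w=2), 5(w=6), 6(w=6), 7(w=5)
  4: 1(w=5), 2(w=2), 3(w=2), 6(w=2)
  5: 1(w=3), 2(w=3), 3(w=6), 6(w=6)
  6: 1(w=5), 3(w=6), 4(w=2), 5(w=6)
  7: 1(w=3), 3(w=5)

Step 2: Apply Dijkstra's algorithm from vertex 3:
  Visit vertex 3 (distance=0)
    Update dist[4] = 2
    Update dist[5] = 6
    Update dist[6] = 6
    Update dist[7] = 5
  Visit vertex 4 (distance=2)
    Update dist[1] = 7
    Update dist[2] = 4
    Update dist[6] = 4
  Visit vertex 2 (distance=4)

Step 3: Shortest path: 3 -> 4 -> 2
Total weight: 2 + 2 = 4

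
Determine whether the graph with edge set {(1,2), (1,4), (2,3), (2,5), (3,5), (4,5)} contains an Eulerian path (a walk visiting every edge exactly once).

Step 1: Find the degree of each vertex:
  deg(1) = 2
  deg(2) = 3
  deg(3) = 2
  deg(4) = 2
  deg(5) = 3

Step 2: Count vertices with odd degree:
  Odd-degree vertices: 2, 5 (2 total)

Step 3: Apply Euler's theorem:
  - Eulerian circuit exists iff graph is connected and all vertices have even degree
  - Eulerian path exists iff graph is connected and has 0 or 2 odd-degree vertices

Graph is connected with exactly 2 odd-degree vertices (2, 5).
Eulerian path exists (starting and ending at the odd-degree vertices), but no Eulerian circuit.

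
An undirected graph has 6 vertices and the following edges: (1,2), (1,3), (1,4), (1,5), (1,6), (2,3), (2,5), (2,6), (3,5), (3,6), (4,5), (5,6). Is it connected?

Step 1: Build adjacency list from edges:
  1: 2, 3, 4, 5, 6
  2: 1, 3, 5, 6
  3: 1, 2, 5, 6
  4: 1, 5
  5: 1, 2, 3, 4, 6
  6: 1, 2, 3, 5

Step 2: Run BFS/DFS from vertex 1:
  Visited: {1, 2, 3, 4, 5, 6}
  Reached 6 of 6 vertices

Step 3: All 6 vertices reached from vertex 1, so the graph is connected.
Answer: Yes, the graph is connected.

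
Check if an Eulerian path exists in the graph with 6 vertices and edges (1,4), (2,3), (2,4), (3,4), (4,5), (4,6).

Step 1: Find the degree of each vertex:
  deg(1) = 1
  deg(2) = 2
  deg(3) = 2
  deg(4) = 5
  deg(5) = 1
  deg(6) = 1

Step 2: Count vertices with odd degree:
  Odd-degree vertices: 1, 4, 5, 6 (4 total)

Step 3: Apply Euler's theorem:
  - Eulerian circuit exists iff graph is connected and all vertices have even degree
  - Eulerian path exists iff graph is connected and has 0 or 2 odd-degree vertices

Graph has 4 odd-degree vertices (need 0 or 2).
Neither Eulerian path nor Eulerian circuit exists.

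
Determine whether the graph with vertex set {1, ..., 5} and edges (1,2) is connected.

Step 1: Build adjacency list from edges:
  1: 2
  2: 1
  3: (none)
  4: (none)
  5: (none)

Step 2: Run BFS/DFS from vertex 1:
  Visited: {1, 2}
  Reached 2 of 5 vertices

Step 3: Only 2 of 5 vertices reached. Graph is disconnected.
Connected components: {1, 2}, {3}, {4}, {5}
Answer: No, the graph is not connected (4 components).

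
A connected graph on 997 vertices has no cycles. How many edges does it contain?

A tree on n vertices always has exactly n - 1 edges.
For n = 997: edges = 997 - 1 = 996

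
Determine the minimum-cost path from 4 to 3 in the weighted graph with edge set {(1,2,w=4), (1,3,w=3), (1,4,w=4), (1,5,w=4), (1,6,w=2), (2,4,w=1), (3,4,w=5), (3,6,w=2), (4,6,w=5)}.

Step 1: Build adjacency list with weights:
  1: 2(w=4), 3(w=3), 4(w=4), 5(w=4), 6(w=2)
  2: 1(w=4), 4(w=1)
  3: 1(w=3), 4(w=5), 6(w=2)
  4: 1(w=4), 2(w=1), 3(w=5), 6(w=5)
  5: 1(w=4)
  6: 1(w=2), 3(w=2), 4(w=5)

Step 2: Apply Dijkstra's algorithm from vertex 4:
  Visit vertex 4 (distance=0)
    Update dist[1] = 4
    Update dist[2] = 1
    Update dist[3] = 5
    Update dist[6] = 5
  Visit vertex 2 (distance=1)
  Visit vertex 1 (distance=4)
    Update dist[5] = 8
  Visit vertex 3 (distance=5)

Step 3: Shortest path: 4 -> 3
Total weight: 5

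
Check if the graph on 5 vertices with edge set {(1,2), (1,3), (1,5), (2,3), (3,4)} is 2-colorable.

Step 1: Attempt 2-coloring using BFS:
  Start at vertex 1, assign color 0
  Color vertex 2 with color 1 (neighbor of 1)
  Color vertex 3 with color 1 (neighbor of 1)
  Color vertex 5 with color 1 (neighbor of 1)

Step 2: Conflict found! Vertices 2 and 3 are adjacent but have the same color.
This means the graph contains an odd cycle.

The graph is NOT bipartite.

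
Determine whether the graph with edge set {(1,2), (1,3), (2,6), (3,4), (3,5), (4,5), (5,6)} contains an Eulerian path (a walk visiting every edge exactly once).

Step 1: Find the degree of each vertex:
  deg(1) = 2
  deg(2) = 2
  deg(3) = 3
  deg(4) = 2
  deg(5) = 3
  deg(6) = 2

Step 2: Count vertices with odd degree:
  Odd-degree vertices: 3, 5 (2 total)

Step 3: Apply Euler's theorem:
  - Eulerian circuit exists iff graph is connected and all vertices have even degree
  - Eulerian path exists iff graph is connected and has 0 or 2 odd-degree vertices

Graph is connected with exactly 2 odd-degree vertices (3, 5).
Eulerian path exists (starting and ending at the odd-degree vertices), but no Eulerian circuit.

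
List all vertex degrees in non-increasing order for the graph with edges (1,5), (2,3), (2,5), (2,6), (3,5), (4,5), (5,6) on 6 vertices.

Step 1: Count edges incident to each vertex:
  deg(1) = 1 (neighbors: 5)
  deg(2) = 3 (neighbors: 3, 5, 6)
  deg(3) = 2 (neighbors: 2, 5)
  deg(4) = 1 (neighbors: 5)
  deg(5) = 5 (neighbors: 1, 2, 3, 4, 6)
  deg(6) = 2 (neighbors: 2, 5)

Step 2: Sort degrees in non-increasing order:
  Degrees: [1, 3, 2, 1, 5, 2] -> sorted: [5, 3, 2, 2, 1, 1]

Degree sequence: [5, 3, 2, 2, 1, 1]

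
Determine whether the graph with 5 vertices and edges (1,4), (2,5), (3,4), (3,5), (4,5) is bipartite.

Step 1: Attempt 2-coloring using BFS:
  Start at vertex 1, assign color 0
  Color vertex 4 with color 1 (neighbor of 1)
  Color vertex 3 with color 0 (neighbor of 4)
  Color vertex 5 with color 0 (neighbor of 4)

Step 2: Conflict found! Vertices 3 and 5 are adjacent but have the same color.
This means the graph contains an odd cycle.

The graph is NOT bipartite.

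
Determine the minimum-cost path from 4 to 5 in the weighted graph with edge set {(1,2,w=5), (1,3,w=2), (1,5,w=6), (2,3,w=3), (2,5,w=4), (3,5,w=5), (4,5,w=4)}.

Step 1: Build adjacency list with weights:
  1: 2(w=5), 3(w=2), 5(w=6)
  2: 1(w=5), 3(w=3), 5(w=4)
  3: 1(w=2), 2(w=3), 5(w=5)
  4: 5(w=4)
  5: 1(w=6), 2(w=4), 3(w=5), 4(w=4)

Step 2: Apply Dijkstra's algorithm from vertex 4:
  Visit vertex 4 (distance=0)
    Update dist[5] = 4
  Visit vertex 5 (distance=4)
    Update dist[1] = 10
    Update dist[2] = 8
    Update dist[3] = 9

Step 3: Shortest path: 4 -> 5
Total weight: 4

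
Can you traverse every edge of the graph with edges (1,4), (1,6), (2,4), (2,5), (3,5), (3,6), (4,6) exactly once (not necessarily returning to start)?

Step 1: Find the degree of each vertex:
  deg(1) = 2
  deg(2) = 2
  deg(3) = 2
  deg(4) = 3
  deg(5) = 2
  deg(6) = 3

Step 2: Count vertices with odd degree:
  Odd-degree vertices: 4, 6 (2 total)

Step 3: Apply Euler's theorem:
  - Eulerian circuit exists iff graph is connected and all vertices have even degree
  - Eulerian path exists iff graph is connected and has 0 or 2 odd-degree vertices

Graph is connected with exactly 2 odd-degree vertices (4, 6).
Eulerian path exists (starting and ending at the odd-degree vertices), but no Eulerian circuit.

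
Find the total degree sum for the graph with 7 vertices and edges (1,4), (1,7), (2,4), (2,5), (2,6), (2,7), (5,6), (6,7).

Step 1: Count edges incident to each vertex:
  deg(1) = 2 (neighbors: 4, 7)
  deg(2) = 4 (neighbors: 4, 5, 6, 7)
  deg(3) = 0 (neighbors: none)
  deg(4) = 2 (neighbors: 1, 2)
  deg(5) = 2 (neighbors: 2, 6)
  deg(6) = 3 (neighbors: 2, 5, 7)
  deg(7) = 3 (neighbors: 1, 2, 6)

Step 2: Sum all degrees:
  2 + 4 + 0 + 2 + 2 + 3 + 3 = 16

Verification: sum of degrees = 2 * |E| = 2 * 8 = 16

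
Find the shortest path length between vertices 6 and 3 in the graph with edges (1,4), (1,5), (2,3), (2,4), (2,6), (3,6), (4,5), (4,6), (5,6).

Step 1: Build adjacency list:
  1: 4, 5
  2: 3, 4, 6
  3: 2, 6
  4: 1, 2, 5, 6
  5: 1, 4, 6
  6: 2, 3, 4, 5

Step 2: BFS from vertex 6 to find shortest path to 3:
  vertex 2 reached at distance 1
  vertex 3 reached at distance 1

Step 3: Shortest path: 6 -> 3
Path length: 1 edge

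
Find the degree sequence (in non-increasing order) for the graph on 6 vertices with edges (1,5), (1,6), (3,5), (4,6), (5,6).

Step 1: Count edges incident to each vertex:
  deg(1) = 2 (neighbors: 5, 6)
  deg(2) = 0 (neighbors: none)
  deg(3) = 1 (neighbors: 5)
  deg(4) = 1 (neighbors: 6)
  deg(5) = 3 (neighbors: 1, 3, 6)
  deg(6) = 3 (neighbors: 1, 4, 5)

Step 2: Sort degrees in non-increasing order:
  Degrees: [2, 0, 1, 1, 3, 3] -> sorted: [3, 3, 2, 1, 1, 0]

Degree sequence: [3, 3, 2, 1, 1, 0]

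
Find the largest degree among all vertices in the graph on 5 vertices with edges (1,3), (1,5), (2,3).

Step 1: Count edges incident to each vertex:
  deg(1) = 2 (neighbors: 3, 5)
  deg(2) = 1 (neighbors: 3)
  deg(3) = 2 (neighbors: 1, 2)
  deg(4) = 0 (neighbors: none)
  deg(5) = 1 (neighbors: 1)

Step 2: Find maximum:
  max(2, 1, 2, 0, 1) = 2 (vertex 1)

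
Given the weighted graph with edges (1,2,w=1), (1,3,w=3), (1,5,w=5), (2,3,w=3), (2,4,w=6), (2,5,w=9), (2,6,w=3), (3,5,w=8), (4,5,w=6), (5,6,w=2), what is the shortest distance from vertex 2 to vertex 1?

Step 1: Build adjacency list with weights:
  1: 2(w=1), 3(w=3), 5(w=5)
  2: 1(w=1), 3(w=3), 4(w=6), 5(w=9), 6(w=3)
  3: 1(w=3), 2(w=3), 5(w=8)
  4: 2(w=6), 5(w=6)
  5: 1(w=5), 2(w=9), 3(w=8), 4(w=6), 6(w=2)
  6: 2(w=3), 5(w=2)

Step 2: Apply Dijkstra's algorithm from vertex 2:
  Visit vertex 2 (distance=0)
    Update dist[1] = 1
    Update dist[3] = 3
    Update dist[4] = 6
    Update dist[5] = 9
    Update dist[6] = 3
  Visit vertex 1 (distance=1)
    Update dist[5] = 6

Step 3: Shortest path: 2 -> 1
Total weight: 1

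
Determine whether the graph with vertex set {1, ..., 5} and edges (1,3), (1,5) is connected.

Step 1: Build adjacency list from edges:
  1: 3, 5
  2: (none)
  3: 1
  4: (none)
  5: 1

Step 2: Run BFS/DFS from vertex 1:
  Visited: {1, 3, 5}
  Reached 3 of 5 vertices

Step 3: Only 3 of 5 vertices reached. Graph is disconnected.
Connected components: {1, 3, 5}, {2}, {4}
Answer: No, the graph is not connected (3 components).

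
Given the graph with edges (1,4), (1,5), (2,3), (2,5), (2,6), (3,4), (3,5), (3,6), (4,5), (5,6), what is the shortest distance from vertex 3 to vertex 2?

Step 1: Build adjacency list:
  1: 4, 5
  2: 3, 5, 6
  3: 2, 4, 5, 6
  4: 1, 3, 5
  5: 1, 2, 3, 4, 6
  6: 2, 3, 5

Step 2: BFS from vertex 3 to find shortest path to 2:
  vertex 2 reached at distance 1

Step 3: Shortest path: 3 -> 2
Path length: 1 edge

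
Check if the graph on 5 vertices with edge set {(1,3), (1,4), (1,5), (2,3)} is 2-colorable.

Step 1: Attempt 2-coloring using BFS:
  Start at vertex 1, assign color 0
  Color vertex 3 with color 1 (neighbor of 1)
  Color vertex 4 with color 1 (neighbor of 1)
  Color vertex 5 with color 1 (neighbor of 1)
  Color vertex 2 with color 0 (neighbor of 3)

Step 2: 2-coloring succeeded. No conflicts found.
  Set A (color 0): {1, 2}
  Set B (color 1): {3, 4, 5}

The graph is bipartite with partition {1, 2}, {3, 4, 5}.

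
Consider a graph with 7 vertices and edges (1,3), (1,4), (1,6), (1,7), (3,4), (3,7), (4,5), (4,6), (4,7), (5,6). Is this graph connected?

Step 1: Build adjacency list from edges:
  1: 3, 4, 6, 7
  2: (none)
  3: 1, 4, 7
  4: 1, 3, 5, 6, 7
  5: 4, 6
  6: 1, 4, 5
  7: 1, 3, 4

Step 2: Run BFS/DFS from vertex 1:
  Visited: {1, 3, 4, 6, 7, 5}
  Reached 6 of 7 vertices

Step 3: Only 6 of 7 vertices reached. Graph is disconnected.
Connected components: {1, 3, 4, 5, 6, 7}, {2}
Answer: No, the graph is not connected (2 components).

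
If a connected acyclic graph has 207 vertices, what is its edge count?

A tree on n vertices always has exactly n - 1 edges.
For n = 207: edges = 207 - 1 = 206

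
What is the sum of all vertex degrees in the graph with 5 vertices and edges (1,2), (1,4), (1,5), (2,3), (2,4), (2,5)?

Step 1: Count edges incident to each vertex:
  deg(1) = 3 (neighbors: 2, 4, 5)
  deg(2) = 4 (neighbors: 1, 3, 4, 5)
  deg(3) = 1 (neighbors: 2)
  deg(4) = 2 (neighbors: 1, 2)
  deg(5) = 2 (neighbors: 1, 2)

Step 2: Sum all degrees:
  3 + 4 + 1 + 2 + 2 = 12

Verification: sum of degrees = 2 * |E| = 2 * 6 = 12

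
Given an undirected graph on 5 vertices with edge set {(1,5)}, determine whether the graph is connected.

Step 1: Build adjacency list from edges:
  1: 5
  2: (none)
  3: (none)
  4: (none)
  5: 1

Step 2: Run BFS/DFS from vertex 1:
  Visited: {1, 5}
  Reached 2 of 5 vertices

Step 3: Only 2 of 5 vertices reached. Graph is disconnected.
Connected components: {1, 5}, {2}, {3}, {4}
Answer: No, the graph is not connected (4 components).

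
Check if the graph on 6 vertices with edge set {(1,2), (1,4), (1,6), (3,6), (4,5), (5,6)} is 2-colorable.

Step 1: Attempt 2-coloring using BFS:
  Start at vertex 1, assign color 0
  Color vertex 2 with color 1 (neighbor of 1)
  Color vertex 4 with color 1 (neighbor of 1)
  Color vertex 6 with color 1 (neighbor of 1)
  Color vertex 5 with color 0 (neighbor of 4)
  Color vertex 3 with color 0 (neighbor of 6)

Step 2: 2-coloring succeeded. No conflicts found.
  Set A (color 0): {1, 3, 5}
  Set B (color 1): {2, 4, 6}

The graph is bipartite with partition {1, 3, 5}, {2, 4, 6}.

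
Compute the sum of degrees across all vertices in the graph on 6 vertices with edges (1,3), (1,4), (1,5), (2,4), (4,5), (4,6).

Step 1: Count edges incident to each vertex:
  deg(1) = 3 (neighbors: 3, 4, 5)
  deg(2) = 1 (neighbors: 4)
  deg(3) = 1 (neighbors: 1)
  deg(4) = 4 (neighbors: 1, 2, 5, 6)
  deg(5) = 2 (neighbors: 1, 4)
  deg(6) = 1 (neighbors: 4)

Step 2: Sum all degrees:
  3 + 1 + 1 + 4 + 2 + 1 = 12

Verification: sum of degrees = 2 * |E| = 2 * 6 = 12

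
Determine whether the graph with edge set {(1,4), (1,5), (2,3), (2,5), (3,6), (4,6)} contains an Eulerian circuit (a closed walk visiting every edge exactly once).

Step 1: Find the degree of each vertex:
  deg(1) = 2
  deg(2) = 2
  deg(3) = 2
  deg(4) = 2
  deg(5) = 2
  deg(6) = 2

Step 2: Count vertices with odd degree:
  All vertices have even degree (0 odd-degree vertices)

Step 3: Apply Euler's theorem:
  - Eulerian circuit exists iff graph is connected and all vertices have even degree
  - Eulerian path exists iff graph is connected and has 0 or 2 odd-degree vertices

Graph is connected with 0 odd-degree vertices.
Both Eulerian circuit and Eulerian path exist.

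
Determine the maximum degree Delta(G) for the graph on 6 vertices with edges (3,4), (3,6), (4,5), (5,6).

Step 1: Count edges incident to each vertex:
  deg(1) = 0 (neighbors: none)
  deg(2) = 0 (neighbors: none)
  deg(3) = 2 (neighbors: 4, 6)
  deg(4) = 2 (neighbors: 3, 5)
  deg(5) = 2 (neighbors: 4, 6)
  deg(6) = 2 (neighbors: 3, 5)

Step 2: Find maximum:
  max(0, 0, 2, 2, 2, 2) = 2 (vertex 3)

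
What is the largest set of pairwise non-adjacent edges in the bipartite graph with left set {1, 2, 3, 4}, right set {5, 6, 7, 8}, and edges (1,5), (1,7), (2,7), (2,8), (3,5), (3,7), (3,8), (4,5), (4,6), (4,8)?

Step 1: List the neighbors of each left vertex:
  1: 5, 7
  2: 7, 8
  3: 5, 7, 8
  4: 5, 6, 8

Step 2: Greedily match left vertices, then look for augmenting paths:
  Match 1 -- 5
  Match 2 -- 7
  Match 3 -- 8
  Match 4 -- 6
  No augmenting path remains.

Step 3: Verify this is maximum:
  Matching size 4 = min(|L|, |R|) = min(4, 4), which is an upper bound, so this matching is maximum.

Maximum matching: {(1,5), (2,7), (3,8), (4,6)}
Size: 4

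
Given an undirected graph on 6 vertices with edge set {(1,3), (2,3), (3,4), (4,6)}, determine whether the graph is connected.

Step 1: Build adjacency list from edges:
  1: 3
  2: 3
  3: 1, 2, 4
  4: 3, 6
  5: (none)
  6: 4

Step 2: Run BFS/DFS from vertex 1:
  Visited: {1, 3, 2, 4, 6}
  Reached 5 of 6 vertices

Step 3: Only 5 of 6 vertices reached. Graph is disconnected.
Connected components: {1, 2, 3, 4, 6}, {5}
Answer: No, the graph is not connected (2 components).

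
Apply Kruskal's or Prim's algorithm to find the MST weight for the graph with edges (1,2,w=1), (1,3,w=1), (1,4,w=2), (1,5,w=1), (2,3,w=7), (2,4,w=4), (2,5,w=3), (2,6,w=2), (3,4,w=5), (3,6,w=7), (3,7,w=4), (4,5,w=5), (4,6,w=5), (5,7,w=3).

Apply Kruskal's algorithm (sort edges by weight, add if no cycle):

Sorted edges by weight:
  (1,2) w=1
  (1,3) w=1
  (1,5) w=1
  (1,4) w=2
  (2,6) w=2
  (2,5) w=3
  (5,7) w=3
  (2,4) w=4
  (3,7) w=4
  (3,4) w=5
  (4,5) w=5
  (4,6) w=5
  (2,3) w=7
  (3,6) w=7

Add edge (1,2) w=1 -- no cycle. Running total: 1
Add edge (1,3) w=1 -- no cycle. Running total: 2
Add edge (1,5) w=1 -- no cycle. Running total: 3
Add edge (1,4) w=2 -- no cycle. Running total: 5
Add edge (2,6) w=2 -- no cycle. Running total: 7
Skip edge (2,5) w=3 -- would create cycle
Add edge (5,7) w=3 -- no cycle. Running total: 10

MST edges: (1,2,w=1), (1,3,w=1), (1,5,w=1), (1,4,w=2), (2,6,w=2), (5,7,w=3)
Total MST weight: 1 + 1 + 1 + 2 + 2 + 3 = 10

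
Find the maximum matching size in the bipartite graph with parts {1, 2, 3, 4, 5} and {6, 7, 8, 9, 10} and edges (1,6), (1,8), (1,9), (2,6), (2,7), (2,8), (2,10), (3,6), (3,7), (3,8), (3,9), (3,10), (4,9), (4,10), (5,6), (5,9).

Step 1: List the neighbors of each left vertex:
  1: 6, 8, 9
  2: 6, 7, 8, 10
  3: 6, 7, 8, 9, 10
  4: 9, 10
  5: 6, 9

Step 2: Greedily match left vertices, then look for augmenting paths:
  Match 1 -- 6
  Match 2 -- 7
  Match 3 -- 8
  Match 4 -- 10
  Match 5 -- 9
  No augmenting path remains.

Step 3: Verify this is maximum:
  Matching size 5 = min(|L|, |R|) = min(5, 5), which is an upper bound, so this matching is maximum.

Maximum matching: {(1,6), (2,7), (3,8), (4,10), (5,9)}
Size: 5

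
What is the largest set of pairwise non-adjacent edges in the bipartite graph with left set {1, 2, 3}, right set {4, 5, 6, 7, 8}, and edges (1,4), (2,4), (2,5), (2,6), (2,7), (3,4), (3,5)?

Step 1: List the neighbors of each left vertex:
  1: 4
  2: 4, 5, 6, 7
  3: 4, 5

Step 2: Greedily match left vertices, then look for augmenting paths:
  Match 1 -- 4
  Match 2 -- 6
  Match 3 -- 5
  No augmenting path remains.

Step 3: Verify this is maximum:
  Matching size 3 = min(|L|, |R|) = min(3, 5), which is an upper bound, so this matching is maximum.

Maximum matching: {(1,4), (2,6), (3,5)}
Size: 3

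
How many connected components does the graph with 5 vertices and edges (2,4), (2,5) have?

Step 1: Build adjacency list from edges:
  1: (none)
  2: 4, 5
  3: (none)
  4: 2
  5: 2

Step 2: Run BFS/DFS from vertex 1:
  Visited: {1}
  Reached 1 of 5 vertices

Step 3: Only 1 of 5 vertices reached. Graph is disconnected.
Connected components: {1}, {2, 4, 5}, {3}
Number of connected components: 3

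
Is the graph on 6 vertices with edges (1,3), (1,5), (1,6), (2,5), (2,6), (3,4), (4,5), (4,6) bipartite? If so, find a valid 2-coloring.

Step 1: Attempt 2-coloring using BFS:
  Start at vertex 1, assign color 0
  Color vertex 3 with color 1 (neighbor of 1)
  Color vertex 5 with color 1 (neighbor of 1)
  Color vertex 6 with color 1 (neighbor of 1)
  Color vertex 4 with color 0 (neighbor of 3)
  Color vertex 2 with color 0 (neighbor of 5)

Step 2: 2-coloring succeeded. No conflicts found.
  Set A (color 0): {1, 2, 4}
  Set B (color 1): {3, 5, 6}

The graph is bipartite with partition {1, 2, 4}, {3, 5, 6}.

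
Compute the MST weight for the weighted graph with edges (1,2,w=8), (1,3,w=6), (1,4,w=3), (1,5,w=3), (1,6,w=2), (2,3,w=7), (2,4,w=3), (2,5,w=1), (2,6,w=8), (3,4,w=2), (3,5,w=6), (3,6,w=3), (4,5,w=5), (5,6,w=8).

Apply Kruskal's algorithm (sort edges by weight, add if no cycle):

Sorted edges by weight:
  (2,5) w=1
  (1,6) w=2
  (3,4) w=2
  (1,4) w=3
  (1,5) w=3
  (2,4) w=3
  (3,6) w=3
  (4,5) w=5
  (1,3) w=6
  (3,5) w=6
  (2,3) w=7
  (1,2) w=8
  (2,6) w=8
  (5,6) w=8

Add edge (2,5) w=1 -- no cycle. Running total: 1
Add edge (1,6) w=2 -- no cycle. Running total: 3
Add edge (3,4) w=2 -- no cycle. Running total: 5
Add edge (1,4) w=3 -- no cycle. Running total: 8
Add edge (1,5) w=3 -- no cycle. Running total: 11

MST edges: (2,5,w=1), (1,6,w=2), (3,4,w=2), (1,4,w=3), (1,5,w=3)
Total MST weight: 1 + 2 + 2 + 3 + 3 = 11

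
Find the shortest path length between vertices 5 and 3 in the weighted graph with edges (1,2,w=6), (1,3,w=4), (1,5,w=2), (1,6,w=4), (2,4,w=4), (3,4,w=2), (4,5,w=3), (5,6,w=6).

Step 1: Build adjacency list with weights:
  1: 2(w=6), 3(w=4), 5(w=2), 6(w=4)
  2: 1(w=6), 4(w=4)
  3: 1(w=4), 4(w=2)
  4: 2(w=4), 3(w=2), 5(w=3)
  5: 1(w=2), 4(w=3), 6(w=6)
  6: 1(w=4), 5(w=6)

Step 2: Apply Dijkstra's algorithm from vertex 5:
  Visit vertex 5 (distance=0)
    Update dist[1] = 2
    Update dist[4] = 3
    Update dist[6] = 6
  Visit vertex 1 (distance=2)
    Update dist[2] = 8
    Update dist[3] = 6
  Visit vertex 4 (distance=3)
    Update dist[2] = 7
    Update dist[3] = 5
  Visit vertex 3 (distance=5)

Step 3: Shortest path: 5 -> 4 -> 3
Total weight: 3 + 2 = 5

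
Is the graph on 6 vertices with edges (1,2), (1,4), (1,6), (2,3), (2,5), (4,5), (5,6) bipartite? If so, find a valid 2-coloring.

Step 1: Attempt 2-coloring using BFS:
  Start at vertex 1, assign color 0
  Color vertex 2 with color 1 (neighbor of 1)
  Color vertex 4 with color 1 (neighbor of 1)
  Color vertex 6 with color 1 (neighbor of 1)
  Color vertex 3 with color 0 (neighbor of 2)
  Color vertex 5 with color 0 (neighbor of 2)

Step 2: 2-coloring succeeded. No conflicts found.
  Set A (color 0): {1, 3, 5}
  Set B (color 1): {2, 4, 6}

The graph is bipartite with partition {1, 3, 5}, {2, 4, 6}.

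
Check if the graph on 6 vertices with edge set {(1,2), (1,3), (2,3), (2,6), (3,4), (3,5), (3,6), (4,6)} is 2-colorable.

Step 1: Attempt 2-coloring using BFS:
  Start at vertex 1, assign color 0
  Color vertex 2 with color 1 (neighbor of 1)
  Color vertex 3 with color 1 (neighbor of 1)

Step 2: Conflict found! Vertices 2 and 3 are adjacent but have the same color.
This means the graph contains an odd cycle.

The graph is NOT bipartite.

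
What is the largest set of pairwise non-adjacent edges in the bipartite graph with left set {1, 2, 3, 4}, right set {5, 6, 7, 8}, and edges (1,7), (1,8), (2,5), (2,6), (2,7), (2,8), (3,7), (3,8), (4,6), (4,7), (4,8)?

Step 1: List the neighbors of each left vertex:
  1: 7, 8
  2: 5, 6, 7, 8
  3: 7, 8
  4: 6, 7, 8

Step 2: Greedily match left vertices, then look for augmenting paths:
  Match 1 -- 7
  Match 2 -- 5
  Match 3 -- 8
  Match 4 -- 6
  No augmenting path remains.

Step 3: Verify this is maximum:
  Matching size 4 = min(|L|, |R|) = min(4, 4), which is an upper bound, so this matching is maximum.

Maximum matching: {(1,7), (2,5), (3,8), (4,6)}
Size: 4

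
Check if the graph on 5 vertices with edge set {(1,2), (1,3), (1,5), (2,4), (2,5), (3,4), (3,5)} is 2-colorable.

Step 1: Attempt 2-coloring using BFS:
  Start at vertex 1, assign color 0
  Color vertex 2 with color 1 (neighbor of 1)
  Color vertex 3 with color 1 (neighbor of 1)
  Color vertex 5 with color 1 (neighbor of 1)
  Color vertex 4 with color 0 (neighbor of 2)

Step 2: Conflict found! Vertices 2 and 5 are adjacent but have the same color.
This means the graph contains an odd cycle.

The graph is NOT bipartite.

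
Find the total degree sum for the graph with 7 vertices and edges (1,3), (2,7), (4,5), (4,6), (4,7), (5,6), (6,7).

Step 1: Count edges incident to each vertex:
  deg(1) = 1 (neighbors: 3)
  deg(2) = 1 (neighbors: 7)
  deg(3) = 1 (neighbors: 1)
  deg(4) = 3 (neighbors: 5, 6, 7)
  deg(5) = 2 (neighbors: 4, 6)
  deg(6) = 3 (neighbors: 4, 5, 7)
  deg(7) = 3 (neighbors: 2, 4, 6)

Step 2: Sum all degrees:
  1 + 1 + 1 + 3 + 2 + 3 + 3 = 14

Verification: sum of degrees = 2 * |E| = 2 * 7 = 14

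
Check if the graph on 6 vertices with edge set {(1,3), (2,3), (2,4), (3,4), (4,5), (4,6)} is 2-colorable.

Step 1: Attempt 2-coloring using BFS:
  Start at vertex 1, assign color 0
  Color vertex 3 with color 1 (neighbor of 1)
  Color vertex 2 with color 0 (neighbor of 3)
  Color vertex 4 with color 0 (neighbor of 3)

Step 2: Conflict found! Vertices 2 and 4 are adjacent but have the same color.
This means the graph contains an odd cycle.

The graph is NOT bipartite.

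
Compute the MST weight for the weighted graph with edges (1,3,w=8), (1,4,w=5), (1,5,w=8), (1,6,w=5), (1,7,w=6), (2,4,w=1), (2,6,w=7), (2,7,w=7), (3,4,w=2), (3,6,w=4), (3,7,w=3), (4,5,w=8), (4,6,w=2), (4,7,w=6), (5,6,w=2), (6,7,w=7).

Apply Kruskal's algorithm (sort edges by weight, add if no cycle):

Sorted edges by weight:
  (2,4) w=1
  (3,4) w=2
  (4,6) w=2
  (5,6) w=2
  (3,7) w=3
  (3,6) w=4
  (1,4) w=5
  (1,6) w=5
  (1,7) w=6
  (4,7) w=6
  (2,7) w=7
  (2,6) w=7
  (6,7) w=7
  (1,3) w=8
  (1,5) w=8
  (4,5) w=8

Add edge (2,4) w=1 -- no cycle. Running total: 1
Add edge (3,4) w=2 -- no cycle. Running total: 3
Add edge (4,6) w=2 -- no cycle. Running total: 5
Add edge (5,6) w=2 -- no cycle. Running total: 7
Add edge (3,7) w=3 -- no cycle. Running total: 10
Skip edge (3,6) w=4 -- would create cycle
Add edge (1,4) w=5 -- no cycle. Running total: 15

MST edges: (2,4,w=1), (3,4,w=2), (4,6,w=2), (5,6,w=2), (3,7,w=3), (1,4,w=5)
Total MST weight: 1 + 2 + 2 + 2 + 3 + 5 = 15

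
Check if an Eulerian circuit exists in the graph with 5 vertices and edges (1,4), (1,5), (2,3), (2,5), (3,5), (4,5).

Step 1: Find the degree of each vertex:
  deg(1) = 2
  deg(2) = 2
  deg(3) = 2
  deg(4) = 2
  deg(5) = 4

Step 2: Count vertices with odd degree:
  All vertices have even degree (0 odd-degree vertices)

Step 3: Apply Euler's theorem:
  - Eulerian circuit exists iff graph is connected and all vertices have even degree
  - Eulerian path exists iff graph is connected and has 0 or 2 odd-degree vertices

Graph is connected with 0 odd-degree vertices.
Both Eulerian circuit and Eulerian path exist.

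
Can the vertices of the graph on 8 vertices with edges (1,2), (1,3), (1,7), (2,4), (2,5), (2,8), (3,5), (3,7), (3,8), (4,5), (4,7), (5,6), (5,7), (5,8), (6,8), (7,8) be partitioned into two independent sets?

Step 1: Attempt 2-coloring using BFS:
  Start at vertex 1, assign color 0
  Color vertex 2 with color 1 (neighbor of 1)
  Color vertex 3 with color 1 (neighbor of 1)
  Color vertex 7 with color 1 (neighbor of 1)
  Color vertex 4 with color 0 (neighbor of 2)
  Color vertex 5 with color 0 (neighbor of 2)
  Color vertex 8 with color 0 (neighbor of 2)

Step 2: Conflict found! Vertices 3 and 7 are adjacent but have the same color.
This means the graph contains an odd cycle.

The graph is NOT bipartite.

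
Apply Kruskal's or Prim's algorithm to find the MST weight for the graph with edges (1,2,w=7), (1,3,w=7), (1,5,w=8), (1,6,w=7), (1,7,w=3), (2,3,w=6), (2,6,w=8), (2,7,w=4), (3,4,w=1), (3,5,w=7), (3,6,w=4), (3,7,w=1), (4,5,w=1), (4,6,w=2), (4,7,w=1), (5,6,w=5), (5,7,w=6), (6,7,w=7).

Apply Kruskal's algorithm (sort edges by weight, add if no cycle):

Sorted edges by weight:
  (3,4) w=1
  (3,7) w=1
  (4,7) w=1
  (4,5) w=1
  (4,6) w=2
  (1,7) w=3
  (2,7) w=4
  (3,6) w=4
  (5,6) w=5
  (2,3) w=6
  (5,7) w=6
  (1,2) w=7
  (1,3) w=7
  (1,6) w=7
  (3,5) w=7
  (6,7) w=7
  (1,5) w=8
  (2,6) w=8

Add edge (3,4) w=1 -- no cycle. Running total: 1
Add edge (3,7) w=1 -- no cycle. Running total: 2
Skip edge (4,7) w=1 -- would create cycle
Add edge (4,5) w=1 -- no cycle. Running total: 3
Add edge (4,6) w=2 -- no cycle. Running total: 5
Add edge (1,7) w=3 -- no cycle. Running total: 8
Add edge (2,7) w=4 -- no cycle. Running total: 12

MST edges: (3,4,w=1), (3,7,w=1), (4,5,w=1), (4,6,w=2), (1,7,w=3), (2,7,w=4)
Total MST weight: 1 + 1 + 1 + 2 + 3 + 4 = 12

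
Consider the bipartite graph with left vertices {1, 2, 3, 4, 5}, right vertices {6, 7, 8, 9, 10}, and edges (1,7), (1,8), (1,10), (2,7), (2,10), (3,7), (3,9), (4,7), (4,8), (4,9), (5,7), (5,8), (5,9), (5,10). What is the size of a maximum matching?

Step 1: List the neighbors of each left vertex:
  1: 7, 8, 10
  2: 7, 10
  3: 7, 9
  4: 7, 8, 9
  5: 7, 8, 9, 10

Step 2: Greedily match left vertices, then look for augmenting paths:
  Match 1 -- 7
  Match 2 -- 10
  Match 3 -- 9
  Match 4 -- 8
  No augmenting path remains.

Step 3: Verify this is maximum:
  Matching has size 4. The vertex set {7, 8, 9, 10} covers every edge and has size 4; any matching has at most one edge per cover vertex, so 4 is maximum (König's theorem).

Maximum matching: {(1,7), (2,10), (3,9), (4,8)}
Size: 4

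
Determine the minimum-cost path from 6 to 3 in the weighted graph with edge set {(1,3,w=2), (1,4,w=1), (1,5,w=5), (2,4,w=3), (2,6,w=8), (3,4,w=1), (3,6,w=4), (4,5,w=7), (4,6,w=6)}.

Step 1: Build adjacency list with weights:
  1: 3(w=2), 4(w=1), 5(w=5)
  2: 4(w=3), 6(w=8)
  3: 1(w=2), 4(w=1), 6(w=4)
  4: 1(w=1), 2(w=3), 3(w=1), 5(w=7), 6(w=6)
  5: 1(w=5), 4(w=7)
  6: 2(w=8), 3(w=4), 4(w=6)

Step 2: Apply Dijkstra's algorithm from vertex 6:
  Visit vertex 6 (distance=0)
    Update dist[2] = 8
    Update dist[3] = 4
    Update dist[4] = 6
  Visit vertex 3 (distance=4)
    Update dist[1] = 6
    Update dist[4] = 5

Step 3: Shortest path: 6 -> 3
Total weight: 4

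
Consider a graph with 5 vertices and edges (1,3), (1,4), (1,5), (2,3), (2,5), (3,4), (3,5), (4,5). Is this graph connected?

Step 1: Build adjacency list from edges:
  1: 3, 4, 5
  2: 3, 5
  3: 1, 2, 4, 5
  4: 1, 3, 5
  5: 1, 2, 3, 4

Step 2: Run BFS/DFS from vertex 1:
  Visited: {1, 3, 4, 5, 2}
  Reached 5 of 5 vertices

Step 3: All 5 vertices reached from vertex 1, so the graph is connected.
Answer: Yes, the graph is connected.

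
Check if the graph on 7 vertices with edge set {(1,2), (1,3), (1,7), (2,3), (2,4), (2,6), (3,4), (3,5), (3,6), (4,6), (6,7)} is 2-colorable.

Step 1: Attempt 2-coloring using BFS:
  Start at vertex 1, assign color 0
  Color vertex 2 with color 1 (neighbor of 1)
  Color vertex 3 with color 1 (neighbor of 1)
  Color vertex 7 with color 1 (neighbor of 1)

Step 2: Conflict found! Vertices 2 and 3 are adjacent but have the same color.
This means the graph contains an odd cycle.

The graph is NOT bipartite.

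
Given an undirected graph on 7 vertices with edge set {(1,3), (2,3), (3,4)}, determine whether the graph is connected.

Step 1: Build adjacency list from edges:
  1: 3
  2: 3
  3: 1, 2, 4
  4: 3
  5: (none)
  6: (none)
  7: (none)

Step 2: Run BFS/DFS from vertex 1:
  Visited: {1, 3, 2, 4}
  Reached 4 of 7 vertices

Step 3: Only 4 of 7 vertices reached. Graph is disconnected.
Connected components: {1, 2, 3, 4}, {5}, {6}, {7}
Answer: No, the graph is not connected (4 components).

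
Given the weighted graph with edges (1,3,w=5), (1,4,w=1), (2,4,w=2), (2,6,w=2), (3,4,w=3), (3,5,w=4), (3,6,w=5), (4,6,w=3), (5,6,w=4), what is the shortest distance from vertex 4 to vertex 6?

Step 1: Build adjacency list with weights:
  1: 3(w=5), 4(w=1)
  2: 4(w=2), 6(w=2)
  3: 1(w=5), 4(w=3), 5(w=4), 6(w=5)
  4: 1(w=1), 2(w=2), 3(w=3), 6(w=3)
  5: 3(w=4), 6(w=4)
  6: 2(w=2), 3(w=5), 4(w=3), 5(w=4)

Step 2: Apply Dijkstra's algorithm from vertex 4:
  Visit vertex 4 (distance=0)
    Update dist[1] = 1
    Update dist[2] = 2
    Update dist[3] = 3
    Update dist[6] = 3
  Visit vertex 1 (distance=1)
  Visit vertex 2 (distance=2)
  Visit vertex 3 (distance=3)
    Update dist[5] = 7
  Visit vertex 6 (distance=3)

Step 3: Shortest path: 4 -> 6
Total weight: 3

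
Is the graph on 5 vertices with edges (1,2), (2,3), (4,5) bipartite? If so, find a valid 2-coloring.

Step 1: Attempt 2-coloring using BFS:
  Start at vertex 1, assign color 0
  Color vertex 2 with color 1 (neighbor of 1)
  Color vertex 3 with color 0 (neighbor of 2)
  Start new component at vertex 4, assign color 0
  Color vertex 5 with color 1 (neighbor of 4)

Step 2: 2-coloring succeeded. No conflicts found.
  Set A (color 0): {1, 3, 4}
  Set B (color 1): {2, 5}

The graph is bipartite with partition {1, 3, 4}, {2, 5}.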